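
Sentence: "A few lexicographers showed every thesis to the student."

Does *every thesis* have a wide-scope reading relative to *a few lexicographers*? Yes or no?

Both DPs are arguments of the same predicate; there is no clause or island boundary between them.
Nothing blocks QR of the lower DP to a position above the higher one, so inverse scope is available.

Yes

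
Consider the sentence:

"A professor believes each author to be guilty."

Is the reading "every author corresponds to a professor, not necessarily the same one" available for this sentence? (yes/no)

Yes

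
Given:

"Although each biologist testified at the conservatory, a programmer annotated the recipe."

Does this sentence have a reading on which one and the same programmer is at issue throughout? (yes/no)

Yes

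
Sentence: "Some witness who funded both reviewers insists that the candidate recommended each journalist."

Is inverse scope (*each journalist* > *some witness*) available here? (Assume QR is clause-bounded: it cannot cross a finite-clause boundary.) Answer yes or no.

No

The DP *each journalist* is contained in the finite complement clause *that the candidate recommended each journalist*.
Finite CP is the ceiling for QR here, by assumption.
*each journalist* > *some witness* would require crossing that boundary, which is illicit.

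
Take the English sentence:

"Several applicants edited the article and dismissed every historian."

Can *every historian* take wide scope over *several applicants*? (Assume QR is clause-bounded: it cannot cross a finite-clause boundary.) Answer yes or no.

No

The target quantifier *every historian* is part of one conjunct of the coordinate structure (*dismissed every historian*).
The Coordinate Structure Constraint blocks movement (including QR) out of a single conjunct.
So *every historian* cannot raise to a position above *several applicants*.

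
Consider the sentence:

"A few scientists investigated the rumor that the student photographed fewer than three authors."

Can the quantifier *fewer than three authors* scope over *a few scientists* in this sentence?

The target quantifier *fewer than three authors* is part of the complex NP *the rumor that the student photographed fewer than three authors*.
Since the clause is the complement of a nominal head, the CNPC blocks scope extraction.
So *fewer than three authors* cannot raise high enough to outscope *a few scientists*; only the surface ordering *a few scientists* > *fewer than three authors* is available.

No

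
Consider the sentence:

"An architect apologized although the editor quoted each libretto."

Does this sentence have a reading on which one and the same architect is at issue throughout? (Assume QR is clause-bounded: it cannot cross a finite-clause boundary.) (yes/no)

Yes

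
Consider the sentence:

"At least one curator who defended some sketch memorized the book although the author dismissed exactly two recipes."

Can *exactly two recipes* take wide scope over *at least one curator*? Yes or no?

No

The target quantifier *exactly two recipes* is part of the adjunct clause *although the author dismissed exactly two recipes*.
Adjunct clauses are scope islands: a quantifier inside an adjunct cannot raise into the matrix clause.
*exactly two recipes* > *at least one curator* would require crossing that boundary, which is illicit.
(Only the surface reading survives: one fixed curator with respect to all the relevant recipes.)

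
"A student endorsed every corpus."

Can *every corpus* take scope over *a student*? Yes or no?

*every corpus* and *a student* are in the same minimal clause.
With no island boundary between them, the object can take inverse scope over the subject via ordinary QR within the clause.
Both orderings are possible: *a student* > *every corpus* and *every corpus* > *a student*.

Yes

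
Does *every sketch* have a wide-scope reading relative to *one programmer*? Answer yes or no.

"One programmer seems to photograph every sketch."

Yes

*every sketch* is the object of the infinitival complement of a raising predicate; raising infinitives are transparent for QR, so the two DPs are in effect clausemates.
QR within a single clause is free, so the lower quantifier may take scope over the higher one.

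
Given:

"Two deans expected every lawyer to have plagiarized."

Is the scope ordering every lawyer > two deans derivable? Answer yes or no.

ECM infinitives lack a CP barrier, so *every lawyer* can QR over the matrix subject *two deans*.
Ordinary QR to a clause-peripheral position gives the wide-scope LF for the lower DP.
Both orderings are possible: *two deans* > *every lawyer* and *every lawyer* > *two deans*.

Yes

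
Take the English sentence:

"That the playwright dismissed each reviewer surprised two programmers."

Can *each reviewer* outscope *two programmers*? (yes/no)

No

The DP *each reviewer* is contained in the sentential subject *that the playwright dismissed each reviewer*.
The subject-island constraint blocks QR out of a clausal subject.
So the wide-scope reading for *each reviewer* is blocked.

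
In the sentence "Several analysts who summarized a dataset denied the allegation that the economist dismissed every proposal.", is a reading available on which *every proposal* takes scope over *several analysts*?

No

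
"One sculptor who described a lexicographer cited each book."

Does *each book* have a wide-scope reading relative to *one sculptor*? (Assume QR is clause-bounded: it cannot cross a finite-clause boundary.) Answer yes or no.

Although the sentence contains a relative clause (*who described a lexicographer*), *each book* is outside it, in the matrix VP.
With no island boundary between them, the object can take inverse scope over the subject via ordinary QR within the clause.

Yes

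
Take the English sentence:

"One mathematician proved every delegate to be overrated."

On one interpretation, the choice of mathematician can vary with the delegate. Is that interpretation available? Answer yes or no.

The described interpretation is the *every delegate* > *one mathematician* scoping.
ECM infinitives lack a CP barrier, so *every delegate* can QR over the matrix subject *one mathematician*.
Ordinary QR to a clause-peripheral position gives the wide-scope LF for the lower DP.

Yes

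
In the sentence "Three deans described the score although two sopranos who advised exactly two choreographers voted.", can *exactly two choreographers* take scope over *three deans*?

The target quantifier *exactly two choreographers* is part of the relative clause *who advised exactly two choreographers*, which is itself inside the adjunct *although two sopranos who advised exactly two choreographers voted*.
Two island boundaries intervene — the relative clause and the adjunct. Either alone would block QR.
So *exactly two choreographers* cannot raise high enough to outscope *three deans*; only the surface ordering *three deans* > *exactly two choreographers* is available.

No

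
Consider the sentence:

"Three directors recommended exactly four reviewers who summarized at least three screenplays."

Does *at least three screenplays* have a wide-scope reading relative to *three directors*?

*at least three screenplays* is embedded in the relative clause *who summarized at least three screenplays* modifying *exactly four reviewers*.
A relative clause is a scope island — quantifier raising cannot cross its boundary.
The inverse ordering *at least three screenplays* > *three directors* is therefore underivable.

No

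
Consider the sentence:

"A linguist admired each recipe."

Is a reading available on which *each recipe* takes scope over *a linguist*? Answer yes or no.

Yes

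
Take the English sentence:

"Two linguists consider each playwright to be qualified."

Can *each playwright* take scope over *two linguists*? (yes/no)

Yes

This is an ECM construction: *each playwright* is the infinitival subject, Case-marked by the matrix verb, and the infinitive is transparent for QR.
No island intervenes, so both surface and inverse scope are derivable.
The sentence is scopally ambiguous between *two linguists* > *each playwright* and *each playwright* > *two linguists*.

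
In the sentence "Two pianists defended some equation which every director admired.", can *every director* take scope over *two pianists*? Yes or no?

No

The target quantifier *every director* is part of the relative clause *which every director admired* modifying *some equation*.
A relative clause is a scope island — quantifier raising cannot cross its boundary.
So *every director* cannot raise high enough to outscope *two pianists*; only the surface ordering *two pianists* > *every director* is available.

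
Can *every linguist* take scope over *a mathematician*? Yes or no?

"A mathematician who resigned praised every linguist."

*every linguist* sits in the matrix clause, not in the relative clause on *a mathematician*.
With no island boundary between them, the object can take inverse scope over the subject via ordinary QR within the clause.

Yes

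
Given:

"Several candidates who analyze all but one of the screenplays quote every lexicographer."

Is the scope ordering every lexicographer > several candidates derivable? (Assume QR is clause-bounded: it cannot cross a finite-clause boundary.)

The relative clause *who analyze all but one of the screenplays* modifies *several candidates*, but *every lexicographer* is not inside that relative clause — it is an argument of the matrix verb.
Nothing blocks QR of the lower DP to a position above the higher one, so inverse scope is available.

Yes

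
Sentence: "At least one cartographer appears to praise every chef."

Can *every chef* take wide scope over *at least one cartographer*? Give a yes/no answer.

Yes

The matrix predicate is a raising verb, whose infinitival complement is not a scope island — *every chef* can QR into the matrix clause.
Since no island is crossed, the inverse ordering is licensed alongside surface scope.
So *every chef* > *at least one cartographer* is among the available readings.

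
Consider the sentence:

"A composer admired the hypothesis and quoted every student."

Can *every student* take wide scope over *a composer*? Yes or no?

The target quantifier *every student* is part of one conjunct of the coordinate structure (*quoted every student*).
QR out of a conjunct would have to apply non-ATB, which the CSC forbids.
*every student* is confined to the island and cannot take scope over *a composer*.

No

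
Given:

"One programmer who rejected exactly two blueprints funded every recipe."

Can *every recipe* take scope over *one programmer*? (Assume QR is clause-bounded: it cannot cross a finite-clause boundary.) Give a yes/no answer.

*every recipe* is a matrix argument; only *one programmer* is modified by the relative clause *who rejected exactly two blueprints*, so the RC island is irrelevant to the target quantifier.
Clause-internal QR can adjoin the lower DP above the subject, yielding the inverse reading.

Yes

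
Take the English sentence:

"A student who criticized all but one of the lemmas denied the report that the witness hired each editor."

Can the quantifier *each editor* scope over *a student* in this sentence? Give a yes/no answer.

No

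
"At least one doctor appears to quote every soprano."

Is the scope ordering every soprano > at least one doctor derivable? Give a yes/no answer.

*every soprano* is inside a raising infinitive, which is transparent to QR (no CP barrier), so it behaves as a matrix argument.
Nothing blocks QR of the lower DP to a position above the higher one, so inverse scope is available.
So *every soprano* > *at least one doctor* is among the available readings.

Yes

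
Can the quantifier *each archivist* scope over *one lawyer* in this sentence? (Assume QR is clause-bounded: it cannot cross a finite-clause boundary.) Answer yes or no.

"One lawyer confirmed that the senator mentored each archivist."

*each archivist* is embedded in the finite complement clause *that the senator mentored each archivist*.
With QR restricted to its own tensed clause, the embedded quantifier cannot reach a matrix scope position.
So the wide-scope reading for *each archivist* is blocked.

No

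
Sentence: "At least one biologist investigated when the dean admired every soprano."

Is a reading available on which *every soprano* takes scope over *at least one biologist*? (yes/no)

Structurally, *every soprano* is inside the embedded question *when the dean admired every soprano*.
An indirect question is a wh-island; the filled [Spec,CP] blocks QR across the CP edge.
So *every soprano* cannot raise high enough to outscope *at least one biologist*; only the surface ordering *at least one biologist* > *every soprano* is available.

No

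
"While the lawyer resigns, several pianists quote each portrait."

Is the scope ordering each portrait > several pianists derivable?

Yes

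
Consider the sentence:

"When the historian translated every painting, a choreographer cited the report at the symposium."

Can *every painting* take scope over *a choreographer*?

No

*every painting* is embedded in the adjunct clause *when the historian translated every painting*.
Adjuncts are opaque for quantifier raising; a quantifier in an adjunct stays inside it.
There is no licit LF on which *every painting* c-commands *a choreographer*.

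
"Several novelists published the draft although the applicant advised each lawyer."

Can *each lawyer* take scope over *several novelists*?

No

*each lawyer* occurs within the adjunct clause *although the applicant advised each lawyer*.
Adjuncts are opaque for quantifier raising; a quantifier in an adjunct stays inside it.
*each lawyer* is confined to the island and cannot take scope over *several novelists*.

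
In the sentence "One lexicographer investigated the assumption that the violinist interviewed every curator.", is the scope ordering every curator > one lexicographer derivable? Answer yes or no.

No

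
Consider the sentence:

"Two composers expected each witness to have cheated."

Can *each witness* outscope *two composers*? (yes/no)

Yes

*each witness* is the subject of an ECM infinitive — the infinitival complement of an ECM verb is not a scope island, so *each witness* can raise into the matrix clause.
With no island boundary between them, the object can take inverse scope over the subject via ordinary QR within the clause.
So *each witness* > *two composers* is among the available readings.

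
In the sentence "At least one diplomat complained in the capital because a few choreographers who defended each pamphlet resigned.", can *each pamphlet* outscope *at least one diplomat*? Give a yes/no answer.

The DP *each pamphlet* is contained in the relative clause *who defended each pamphlet*, which is itself inside the adjunct *because a few choreographers who defended each pamphlet resigned*.
Nested islands: the RC island is itself inside an adjunct island, so wide scope is doubly excluded.
*each pamphlet* > *at least one diplomat* would require crossing that boundary, which is illicit.
(Only the surface reading survives: one fixed diplomat with respect to all the relevant pamphlets.)

No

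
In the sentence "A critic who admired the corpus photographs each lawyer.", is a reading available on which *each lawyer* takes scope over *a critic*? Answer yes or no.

Yes

*each lawyer* sits in the matrix clause, not in the relative clause on *a critic*.
Nothing blocks QR of the lower DP to a position above the higher one, so inverse scope is available.
So *each lawyer* > *a critic* is among the available readings.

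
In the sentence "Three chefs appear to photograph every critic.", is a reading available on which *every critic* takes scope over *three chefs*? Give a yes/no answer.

The matrix predicate is a raising verb, whose infinitival complement is not a scope island — *every critic* can QR into the matrix clause.
Nothing blocks QR of the lower DP to a position above the higher one, so inverse scope is available.
The sentence is scopally ambiguous between *three chefs* > *every critic* and *every critic* > *three chefs*.

Yes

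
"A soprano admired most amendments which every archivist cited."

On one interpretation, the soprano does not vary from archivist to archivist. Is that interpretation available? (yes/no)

Yes

The paraphrase describes the scope ordering *a soprano* > *every archivist*.
Nothing needs to raise for *a soprano* > *every archivist*, so no island constraint is at stake.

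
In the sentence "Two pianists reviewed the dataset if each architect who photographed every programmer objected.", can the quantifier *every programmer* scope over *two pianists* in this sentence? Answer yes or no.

No

The target quantifier *every programmer* is part of the relative clause *who photographed every programmer*, which is itself inside the adjunct *if each architect who photographed every programmer objected*.
Nested islands: the RC island is itself inside an adjunct island, so wide scope is doubly excluded.
*every programmer* > *two pianists* would require crossing that boundary, which is illicit.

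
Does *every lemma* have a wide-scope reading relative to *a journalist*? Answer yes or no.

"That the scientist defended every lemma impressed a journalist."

The DP *every lemma* is contained in the sentential subject *that the scientist defended every lemma*.
The Sentential Subject Constraint rules out raising the quantifier out of the that-clause subject.
The ordering *every lemma* > *a journalist* is therefore underivable.

No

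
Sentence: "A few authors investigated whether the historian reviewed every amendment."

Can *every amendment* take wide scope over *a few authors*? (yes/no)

The target quantifier *every amendment* is part of the embedded question *whether the historian reviewed every amendment*.
The wh-island constraint blocks QR out of an embedded interrogative.
*every amendment* > *a few authors* would require crossing that boundary, which is illicit.

No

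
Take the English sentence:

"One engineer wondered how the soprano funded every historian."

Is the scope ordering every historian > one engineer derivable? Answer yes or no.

*every historian* occurs within the embedded question *how the soprano funded every historian*.
An indirect question is a wh-island; the filled [Spec,CP] blocks QR across the CP edge.
The inverse ordering *every historian* > *one engineer* is therefore underivable.

No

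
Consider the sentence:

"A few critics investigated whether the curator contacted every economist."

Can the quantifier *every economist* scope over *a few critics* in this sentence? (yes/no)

No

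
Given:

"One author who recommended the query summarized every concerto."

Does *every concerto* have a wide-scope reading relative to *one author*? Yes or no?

Yes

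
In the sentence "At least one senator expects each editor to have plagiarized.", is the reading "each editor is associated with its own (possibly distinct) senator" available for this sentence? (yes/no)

The paraphrase describes the scope ordering *each editor* > *at least one senator*.
The ECM infinitive is scope-transparent — *each editor* is free to raise above *at least one senator*.
With no island boundary between them, the object can take inverse scope over the subject via ordinary QR within the clause.
Both orderings are possible: *at least one senator* > *each editor* and *each editor* > *at least one senator*.

Yes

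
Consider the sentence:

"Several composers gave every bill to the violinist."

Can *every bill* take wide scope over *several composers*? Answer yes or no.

Both DPs are arguments of the same predicate; there is no clause or island boundary between them.
Clause-internal QR can adjoin the lower DP above the subject, yielding the inverse reading.

Yes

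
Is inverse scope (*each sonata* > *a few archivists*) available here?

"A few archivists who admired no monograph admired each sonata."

Yes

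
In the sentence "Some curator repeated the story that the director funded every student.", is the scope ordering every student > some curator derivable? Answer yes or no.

No

*every student* sits inside the complex NP *the story that the director funded every student*.
Noun-complement clauses are scope islands (the Complex NP Constraint): a quantifier inside one cannot scope into the matrix.
The inverse ordering *every student* > *some curator* is therefore underivable.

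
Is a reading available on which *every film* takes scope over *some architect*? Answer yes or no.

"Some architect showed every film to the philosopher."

Both DPs are arguments of the same predicate; there is no clause or island boundary between them.
Nothing blocks QR of the lower DP to a position above the higher one, so inverse scope is available.

Yes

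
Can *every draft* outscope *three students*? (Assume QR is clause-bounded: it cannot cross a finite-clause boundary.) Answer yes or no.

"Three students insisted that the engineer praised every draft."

No

*every draft* occurs within the finite complement clause *that the engineer praised every draft*.
QR is clause-bounded, so the finite complement is a scope island for the embedded quantifier.
So *every draft* cannot raise high enough to outscope *three students*; only the surface ordering *three students* > *every draft* is available.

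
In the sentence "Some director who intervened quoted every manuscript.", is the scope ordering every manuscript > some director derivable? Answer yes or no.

Yes

The relative clause *who intervened* modifies *some director*, but *every manuscript* is not inside that relative clause — it is an argument of the matrix verb.
Clause-internal QR can adjoin the lower DP above the subject, yielding the inverse reading.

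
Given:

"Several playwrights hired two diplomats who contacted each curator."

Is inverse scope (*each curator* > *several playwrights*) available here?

No

The DP *each curator* is contained in the relative clause *who contacted each curator* modifying *two diplomats*.
Quantifiers inside a relative clause are trapped there; the RC boundary blocks QR.
*each curator* > *several playwrights* would require crossing that boundary, which is illicit.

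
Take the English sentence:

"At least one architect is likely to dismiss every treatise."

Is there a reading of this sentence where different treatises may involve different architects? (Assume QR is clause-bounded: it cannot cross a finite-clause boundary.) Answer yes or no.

Yes

That reading corresponds to *every treatise* > *at least one architect*.
*every treatise* is the object of the infinitival complement of a raising predicate; raising infinitives are transparent for QR, so the two DPs are in effect clausemates.
No island intervenes, so both surface and inverse scope are derivable.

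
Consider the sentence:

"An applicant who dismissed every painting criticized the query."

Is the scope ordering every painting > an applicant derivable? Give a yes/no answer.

No

*every painting* occurs within the relative clause *who dismissed every painting*.
QR out of a relative clause is ruled out by the relative-clause island constraint.
*every painting* is confined to the island and cannot take scope over *an applicant*.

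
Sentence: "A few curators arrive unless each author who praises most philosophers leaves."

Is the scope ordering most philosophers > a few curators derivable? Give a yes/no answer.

*most philosophers* is embedded in the relative clause *who praises most philosophers*, which is itself inside the adjunct *unless each author who praises most philosophers leaves*.
The quantifier would have to escape first the RC and then the adjunct — two independent island violations.
So the wide-scope reading for *most philosophers* is blocked.

No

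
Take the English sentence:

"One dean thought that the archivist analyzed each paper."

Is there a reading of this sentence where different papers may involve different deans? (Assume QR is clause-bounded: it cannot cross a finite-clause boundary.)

This is the *each paper* > *one dean* reading.
The target quantifier *each paper* is part of the finite complement clause *that the archivist analyzed each paper*.
With QR restricted to its own tensed clause, the embedded quantifier cannot reach a matrix scope position.
*each paper* > *one dean* would require crossing that boundary, which is illicit.
(Only the surface reading survives: one fixed dean with respect to all the relevant papers.)

No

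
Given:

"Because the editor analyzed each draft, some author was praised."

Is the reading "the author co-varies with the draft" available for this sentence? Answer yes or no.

No

The described interpretation is the *each draft* > *some author* scoping.
*each draft* is embedded in the adjunct clause *because the editor analyzed each draft*.
Adjunct clauses are scope islands: a quantifier inside an adjunct cannot raise into the matrix clause.
So the wide-scope reading for *each draft* is blocked.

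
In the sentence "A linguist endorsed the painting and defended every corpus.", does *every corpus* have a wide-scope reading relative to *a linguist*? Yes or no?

*every corpus* sits inside one conjunct of the coordinate structure (*defended every corpus*).
A quantifier cannot raise out of one conjunct of a coordination across the whole coordinate structure — the CSC applies to QR.
So *every corpus* cannot raise high enough to outscope *a linguist*; only the surface ordering *a linguist* > *every corpus* is available.

No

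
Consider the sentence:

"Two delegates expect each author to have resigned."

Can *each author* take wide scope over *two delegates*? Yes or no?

Yes

*each author* is an ECM subject; ECM complements are not islands, and the embedded quantifier may take matrix scope.
No island intervenes, so both surface and inverse scope are derivable.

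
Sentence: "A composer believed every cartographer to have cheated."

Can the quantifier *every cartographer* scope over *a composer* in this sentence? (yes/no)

Yes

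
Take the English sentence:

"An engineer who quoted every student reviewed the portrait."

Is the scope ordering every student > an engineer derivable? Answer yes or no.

No

The target quantifier *every student* is part of the relative clause *who quoted every student*.
Relative clauses are scope islands: a quantifier cannot QR out of a relative clause to take scope in the matrix clause.
Hence only narrow scope for *every student* (under *an engineer*) survives.
(Only the surface reading survives: one fixed engineer with respect to all the relevant students.)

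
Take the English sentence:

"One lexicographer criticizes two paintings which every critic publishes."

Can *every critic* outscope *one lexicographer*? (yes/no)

No

*every critic* occurs within the relative clause *which every critic publishes* modifying *two paintings*.
A relative clause is a scope island — quantifier raising cannot cross its boundary.
So the wide-scope reading for *every critic* is blocked.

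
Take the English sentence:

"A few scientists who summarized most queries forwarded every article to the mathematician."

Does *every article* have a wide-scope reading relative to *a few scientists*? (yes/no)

The relative clause *who summarized most queries* modifies *a few scientists*, but *every article* is not inside that relative clause — it is an argument of the matrix verb.
Nothing blocks QR of the lower DP to a position above the higher one, so inverse scope is available.

Yes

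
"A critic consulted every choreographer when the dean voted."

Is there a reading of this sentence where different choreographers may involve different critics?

That reading corresponds to *every choreographer* > *a critic*.
The adjunct clause does not contain *every choreographer*, which is the matrix object.
Clause-internal QR can adjoin the lower DP above the subject, yielding the inverse reading.
The sentence is scopally ambiguous between *a critic* > *every choreographer* and *every choreographer* > *a critic*.

Yes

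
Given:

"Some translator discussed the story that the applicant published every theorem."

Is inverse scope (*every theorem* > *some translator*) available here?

No

The DP *every theorem* is contained in the complex NP *the story that the applicant published every theorem*.
Since the clause is the complement of a nominal head, the CNPC blocks scope extraction.
There is no licit LF on which *every theorem* c-commands *some translator*.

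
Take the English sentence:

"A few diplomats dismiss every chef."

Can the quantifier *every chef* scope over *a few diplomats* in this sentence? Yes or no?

Yes

*every chef* and *a few diplomats* are in the same minimal clause.
Clause-internal QR can adjoin the lower DP above the subject, yielding the inverse reading.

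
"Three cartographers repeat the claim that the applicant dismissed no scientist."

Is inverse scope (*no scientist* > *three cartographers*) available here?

No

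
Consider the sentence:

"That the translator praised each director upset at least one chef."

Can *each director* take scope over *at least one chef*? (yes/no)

No

Structurally, *each director* is inside the sentential subject *that the translator praised each director*.
Sentential subjects are islands: a quantifier inside the subject clause cannot raise over the matrix predicate.
So *each director* cannot raise to a position above *at least one chef*.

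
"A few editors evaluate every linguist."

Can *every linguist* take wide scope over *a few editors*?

*every linguist* is the matrix object and *a few editors* the matrix subject; the two are clausemates.
Clause-internal QR can adjoin the lower DP above the subject, yielding the inverse reading.

Yes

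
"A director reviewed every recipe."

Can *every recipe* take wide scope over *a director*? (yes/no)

*every recipe* is the matrix object and *a director* the matrix subject; the two are clausemates.
Clause-internal QR can adjoin the lower DP above the subject, yielding the inverse reading.

Yes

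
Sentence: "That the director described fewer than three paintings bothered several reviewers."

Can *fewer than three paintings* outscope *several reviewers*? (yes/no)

No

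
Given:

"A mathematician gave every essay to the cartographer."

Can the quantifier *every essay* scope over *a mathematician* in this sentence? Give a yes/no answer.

Yes

Both DPs are arguments of the same predicate; there is no clause or island boundary between them.
Nothing blocks QR of the lower DP to a position above the higher one, so inverse scope is available.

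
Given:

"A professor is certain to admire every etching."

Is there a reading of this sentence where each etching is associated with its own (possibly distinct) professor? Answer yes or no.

The described interpretation is the *every etching* > *a professor* scoping.
*every etching* is the object of the infinitival complement of a raising predicate; raising infinitives are transparent for QR, so the two DPs are in effect clausemates.
QR within a single clause is free, so the lower quantifier may take scope over the higher one.

Yes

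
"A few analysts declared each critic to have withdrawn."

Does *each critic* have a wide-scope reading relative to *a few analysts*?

*each critic* is an ECM subject; ECM complements are not islands, and the embedded quantifier may take matrix scope.
Clause-internal QR can adjoin the lower DP above the subject, yielding the inverse reading.
So *each critic* > *a few analysts* is among the available readings.

Yes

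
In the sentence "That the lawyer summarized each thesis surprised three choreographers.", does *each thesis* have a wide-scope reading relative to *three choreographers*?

No

*each thesis* is embedded in the sentential subject *that the lawyer summarized each thesis*.
Clausal subjects are scope islands; QR from inside the subject into the matrix is barred.
So the wide-scope reading for *each thesis* is blocked.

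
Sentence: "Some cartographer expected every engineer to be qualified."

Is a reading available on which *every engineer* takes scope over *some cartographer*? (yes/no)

Yes

The ECM infinitive is scope-transparent — *every engineer* is free to raise above *some cartographer*.
With no island boundary between them, the object can take inverse scope over the subject via ordinary QR within the clause.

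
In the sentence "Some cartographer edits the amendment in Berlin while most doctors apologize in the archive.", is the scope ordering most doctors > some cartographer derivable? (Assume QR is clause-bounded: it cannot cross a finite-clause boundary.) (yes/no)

No

The target quantifier *most doctors* is part of the adjunct clause *while most doctors apologize in the archive*.
Adjunct clauses are scope islands: a quantifier inside an adjunct cannot raise into the matrix clause.
So the wide-scope reading for *most doctors* is blocked.
(Only the surface reading survives: one fixed cartographer with respect to all the relevant doctors.)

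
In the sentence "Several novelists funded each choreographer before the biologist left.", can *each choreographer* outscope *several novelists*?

Yes

*each choreographer* is a matrix argument; the adjunct is an island but the target quantifier is outside it.
Ordinary QR to a clause-peripheral position gives the wide-scope LF for the lower DP.
Both orderings are possible: *several novelists* > *each choreographer* and *each choreographer* > *several novelists*.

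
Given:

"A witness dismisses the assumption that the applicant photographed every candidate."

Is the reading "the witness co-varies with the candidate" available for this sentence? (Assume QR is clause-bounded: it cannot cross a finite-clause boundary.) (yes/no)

The described interpretation is the *every candidate* > *a witness* scoping.
Structurally, *every candidate* is inside the complex NP *the assumption that the applicant photographed every candidate*.
A that-clause complement to a noun is an island; QR cannot cross the NP boundary.
So the wide-scope reading for *every candidate* is blocked.
(Only the surface reading survives: one fixed witness with respect to all the relevant candidates.)

No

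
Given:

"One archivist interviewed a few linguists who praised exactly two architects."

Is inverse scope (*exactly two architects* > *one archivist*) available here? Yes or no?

No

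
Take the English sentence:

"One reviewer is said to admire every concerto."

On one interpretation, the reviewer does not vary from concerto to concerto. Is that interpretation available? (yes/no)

Yes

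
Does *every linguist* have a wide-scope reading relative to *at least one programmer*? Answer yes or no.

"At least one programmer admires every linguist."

*at least one programmer* and *every linguist* are co-arguments of the matrix verb, with nothing but a clause-internal boundary between them.
With no island boundary between them, the object can take inverse scope over the subject via ordinary QR within the clause.

Yes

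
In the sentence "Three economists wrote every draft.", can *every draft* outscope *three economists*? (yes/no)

*every draft* and *three economists* are in the same minimal clause.
Clause-internal QR can adjoin the lower DP above the subject, yielding the inverse reading.

Yes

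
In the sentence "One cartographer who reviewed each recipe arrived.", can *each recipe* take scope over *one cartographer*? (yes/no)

The target quantifier *each recipe* is part of the relative clause *who reviewed each recipe*.
QR out of a relative clause is ruled out by the relative-clause island constraint.
*each recipe* is confined to the island and cannot take scope over *one cartographer*.

No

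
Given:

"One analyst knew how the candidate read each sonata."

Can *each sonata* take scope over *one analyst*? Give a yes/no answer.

*each sonata* occurs within the embedded question *how the candidate read each sonata*.
An indirect question is a wh-island; the filled [Spec,CP] blocks QR across the CP edge.
So *each sonata* cannot raise to a position above *one analyst*.

No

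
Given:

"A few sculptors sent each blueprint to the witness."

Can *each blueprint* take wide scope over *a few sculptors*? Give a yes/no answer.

Yes

*each blueprint* is the matrix object and *a few sculptors* the matrix subject; the two are clausemates.
Clause-internal QR can adjoin the lower DP above the subject, yielding the inverse reading.
So *each blueprint* > *a few sculptors* is among the available readings.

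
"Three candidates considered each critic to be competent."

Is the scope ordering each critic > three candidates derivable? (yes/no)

ECM infinitives lack a CP barrier, so *each critic* can QR over the matrix subject *three candidates*.
Nothing blocks QR of the lower DP to a position above the higher one, so inverse scope is available.
So *each critic* > *three candidates* is among the available readings.

Yes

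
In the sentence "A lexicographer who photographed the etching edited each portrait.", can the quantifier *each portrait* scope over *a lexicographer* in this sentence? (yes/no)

The RC *who photographed the etching* is an island, but *each portrait* is not inside it — it is the matrix object, a clausemate of *a lexicographer*.
Clause-internal QR can adjoin the lower DP above the subject, yielding the inverse reading.

Yes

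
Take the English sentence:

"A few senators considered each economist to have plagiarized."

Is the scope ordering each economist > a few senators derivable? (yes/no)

*each economist* is the subject of an ECM infinitive — the infinitival complement of an ECM verb is not a scope island, so *each economist* can raise into the matrix clause.
No island intervenes, so both surface and inverse scope are derivable.

Yes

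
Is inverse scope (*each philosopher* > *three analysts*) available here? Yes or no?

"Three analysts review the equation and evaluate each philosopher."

*each philosopher* occurs within one conjunct of the coordinate structure (*evaluate each philosopher*).
QR out of a conjunct would have to apply non-ATB, which the CSC forbids.
Hence only narrow scope for *each philosopher* (under *three analysts*) survives.

No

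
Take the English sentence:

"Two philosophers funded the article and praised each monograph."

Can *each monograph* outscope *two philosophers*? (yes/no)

No

The target quantifier *each monograph* is part of one conjunct of the coordinate structure (*praised each monograph*).
Coordinate structures are islands for non-across-the-board movement, QR included.
So *each monograph* cannot raise to a position above *two philosophers*.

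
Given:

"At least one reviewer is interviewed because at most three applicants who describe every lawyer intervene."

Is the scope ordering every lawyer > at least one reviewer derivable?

No

Structurally, *every lawyer* is inside the relative clause *who describe every lawyer*, which is itself inside the adjunct *because at most three applicants who describe every lawyer intervene*.
Even if one barrier were somehow void, the other would still block QR.
So *every lawyer* cannot raise high enough to outscope *at least one reviewer*; only the surface ordering *at least one reviewer* > *every lawyer* is available.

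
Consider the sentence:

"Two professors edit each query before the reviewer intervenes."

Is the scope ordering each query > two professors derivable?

Yes

*each query* is a matrix argument; the adjunct is an island but the target quantifier is outside it.
Nothing blocks QR of the lower DP to a position above the higher one, so inverse scope is available.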